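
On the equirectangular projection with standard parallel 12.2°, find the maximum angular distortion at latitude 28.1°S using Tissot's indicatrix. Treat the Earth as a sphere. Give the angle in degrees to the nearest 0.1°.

5.9°

The equidistant cylindrical projection with φ₀ = 12.2° has h = 1 (meridians true) and k = cos φ₀ / cos φ along parallels.
At 28.1°: h = 1.000, k = 1.108; principal scales a = 1.108, b = 1.000.
sin(ω/2) = (a − b)/(a + b) = 0.1080/2.108 = 0.05124, so ω = 2 arcsin(0.05124) ≈ 5.9°.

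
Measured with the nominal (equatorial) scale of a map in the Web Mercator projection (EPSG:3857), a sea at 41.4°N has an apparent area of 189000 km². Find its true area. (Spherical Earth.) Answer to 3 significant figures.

106000 km²

For Mercator, h = k = sec φ (a conformal cylindrical projection has a single point scale, 1/cos φ).
Areal scale = k² = sec²φ = 1/cos²(41.4°) = 1/0.7501² = 1.777.
True area = apparent / (areal scale) = 189000 / 1.777 ≈ 106000 km².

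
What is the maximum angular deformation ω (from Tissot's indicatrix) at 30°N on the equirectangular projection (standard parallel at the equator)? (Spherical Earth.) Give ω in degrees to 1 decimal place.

For the equirectangular projection with φ₀ = 0 (plate carrée), h = 1 along meridians and k = sec φ along parallels.
At 30°: h = 1.000, k = 1.155; principal scales a = 1.155, b = 1.000.
sin(ω/2) = (a − b)/(a + b) = 0.1547/2.155 = 0.07180, so ω = 2 arcsin(0.07180) ≈ 8.2°.

8.2°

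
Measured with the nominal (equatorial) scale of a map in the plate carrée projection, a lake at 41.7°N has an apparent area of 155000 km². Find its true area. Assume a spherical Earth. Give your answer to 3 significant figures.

116000 km²

In the plate carrée (x = Rλ, y = Rφ), meridians are true-scale (h = 1) and parallels are stretched by k = sec φ.
Areal scale = h·k = 1 × sec φ; at 41.7°, h = 1.000, k = 1.339, so h·k = 1.339.
True area = apparent / (areal scale) = 155000 / 1.339 ≈ 116000 km².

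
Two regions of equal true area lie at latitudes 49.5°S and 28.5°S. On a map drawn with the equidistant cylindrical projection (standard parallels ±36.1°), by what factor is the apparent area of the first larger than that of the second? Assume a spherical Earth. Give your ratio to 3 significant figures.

The equidistant cylindrical projection with φ₀ = 36.1° has h = 1 (meridians true) and k = cos φ₀ / cos φ along parallels.
Areal scale at 49.5°: h·k = 1.000 × 1.244 = 1.244.
Areal scale at 28.5°: h·k = 1.000 × 0.9194 = 0.9194.
Ratio = 1.244/0.9194 ≈ 1.35.

1.35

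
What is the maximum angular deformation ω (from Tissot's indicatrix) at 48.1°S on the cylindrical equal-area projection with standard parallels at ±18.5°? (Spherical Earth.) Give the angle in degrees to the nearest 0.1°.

39.4°

For cylindrical equal-area with standard parallel φ₀, h = cos φ / cos φ₀ and k = cos φ₀ / cos φ, so h·k = 1.
At 48.1°: h = 0.7042, k = 1.420; principal scales a = 1.420, b = 0.7042.
sin(ω/2) = (a − b)/(a + b) = 0.7158/2.124 = 0.3370, so ω = 2 arcsin(0.3370) ≈ 39.4°.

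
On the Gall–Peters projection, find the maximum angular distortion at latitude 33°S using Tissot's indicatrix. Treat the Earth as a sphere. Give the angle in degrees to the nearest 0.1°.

The Gall–Peters projection is cylindrical equal-area with φ₀ = 45°. Cylindrical equal-area (φ₀ = 45°): h = cos φ / cos 45° along meridians, k = cos 45° / cos φ along parallels; h·k = 1.
At 33°: h = 1.186, k = 0.8431; principal scales a = 1.186, b = 0.8431.
sin(ω/2) = (a − b)/(a + b) = 0.3429/2.029 = 0.1690, so ω = 2 arcsin(0.1690) ≈ 19.5°.

19.5°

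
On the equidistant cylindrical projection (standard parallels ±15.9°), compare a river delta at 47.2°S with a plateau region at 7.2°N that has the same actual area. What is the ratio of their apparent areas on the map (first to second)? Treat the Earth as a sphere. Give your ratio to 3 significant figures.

With standard parallel φ₀ = 15.9°, the equirectangular projection gives x = Rλ cos φ₀, y = Rφ, so h = 1 and k = cos 15.9° / cos φ.
Areal scale at 47.2°: h·k = 1.000 × 1.415 = 1.415.
Areal scale at 7.2°: h·k = 1.000 × 0.9694 = 0.9694.
Ratio = 1.415/0.9694 ≈ 1.46.

1.46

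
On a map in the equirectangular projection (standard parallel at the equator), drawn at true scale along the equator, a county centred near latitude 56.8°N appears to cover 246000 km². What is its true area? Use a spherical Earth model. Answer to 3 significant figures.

For the equirectangular projection with φ₀ = 0 (plate carrée), h = 1 along meridians and k = sec φ along parallels.
Areal scale = h·k = 1 × sec φ; at 56.8°, h = 1.000, k = 1.826, so h·k = 1.826.
True area = apparent / (areal scale) = 246000 / 1.826 ≈ 135000 km².

135000 km²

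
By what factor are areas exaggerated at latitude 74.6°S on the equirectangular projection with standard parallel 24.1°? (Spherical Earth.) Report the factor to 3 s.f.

3.44

The equidistant cylindrical projection with φ₀ = 24.1° has h = 1 (meridians true) and k = cos φ₀ / cos φ along parallels.
Areal scale = h·k = 1 × cos φ₀ / cos φ; at 74.6°, h = 1.000, k = 3.437, so h·k = 3.437.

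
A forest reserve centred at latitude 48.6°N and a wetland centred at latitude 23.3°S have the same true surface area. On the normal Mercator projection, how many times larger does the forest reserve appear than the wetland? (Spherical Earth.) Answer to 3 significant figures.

On Mercator, area is exaggerated by sec²φ = 1/cos²φ.
At 48.6°: sec²(48.6°) = 1/0.6613² = 2.287.
At 23.3°: sec²(23.3°) = 1/0.9184² = 1.185.
Ratio = 2.287/1.185 = cos²(23.3°)/cos²(48.6°) ≈ 1.93.

1.93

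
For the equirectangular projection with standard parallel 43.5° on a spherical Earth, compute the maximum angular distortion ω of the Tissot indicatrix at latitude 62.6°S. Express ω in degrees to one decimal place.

25.8°

The equidistant cylindrical projection with φ₀ = 43.5° has h = 1 (meridians true) and k = cos φ₀ / cos φ along parallels.
At 62.6°: h = 1.000, k = 1.576; principal scales a = 1.576, b = 1.000.
sin(ω/2) = (a − b)/(a + b) = 0.5762/2.576 = 0.2237, so ω = 2 arcsin(0.2237) ≈ 25.8°.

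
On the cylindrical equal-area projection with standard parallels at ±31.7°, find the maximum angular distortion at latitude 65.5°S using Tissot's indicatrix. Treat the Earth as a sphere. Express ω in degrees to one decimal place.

Cylindrical equal-area (φ₀ = 31.7°): h = cos φ / cos 31.7° along meridians, k = cos 31.7° / cos φ along parallels; h·k = 1.
At 65.5°: h = 0.4874, k = 2.052; principal scales a = 2.052, b = 0.4874.
sin(ω/2) = (a − b)/(a + b) = 1.564/2.539 = 0.6161, so ω = 2 arcsin(0.6161) ≈ 76.1°.

76.1°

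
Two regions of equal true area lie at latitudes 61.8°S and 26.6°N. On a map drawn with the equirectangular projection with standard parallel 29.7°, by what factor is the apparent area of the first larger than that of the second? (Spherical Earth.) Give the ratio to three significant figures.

The equidistant cylindrical projection with φ₀ = 29.7° has h = 1 (meridians true) and k = cos φ₀ / cos φ along parallels.
Areal scale at 61.8°: h·k = 1.000 × 1.838 = 1.838.
Areal scale at 26.6°: h·k = 1.000 × 0.9715 = 0.9715.
Ratio = 1.838/0.9715 ≈ 1.89.

1.89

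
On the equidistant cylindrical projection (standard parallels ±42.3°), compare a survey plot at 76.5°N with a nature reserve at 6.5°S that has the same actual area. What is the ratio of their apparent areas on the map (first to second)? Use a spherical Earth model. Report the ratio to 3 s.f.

The equidistant cylindrical projection with φ₀ = 42.3° has h = 1 (meridians true) and k = cos φ₀ / cos φ along parallels.
Areal scale at 76.5°: h·k = 1.000 × 3.168 = 3.168.
Areal scale at 6.5°: h·k = 1.000 × 0.7444 = 0.7444.
Ratio = 3.168/0.7444 ≈ 4.26.

4.26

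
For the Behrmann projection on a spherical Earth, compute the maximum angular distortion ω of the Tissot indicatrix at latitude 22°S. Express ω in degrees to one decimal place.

7.8°

Behrmann is a cylindrical equal-area projection with standard parallels at ±30°. A cylindrical equal-area projection with standard parallel φ₀ has meridian scale h = cos φ / cos φ₀ and parallel scale k = cos φ₀ / cos φ (so areas are preserved, h·k = 1).
At 22°: h = 1.071, k = 0.9340; principal scales a = 1.071, b = 0.9340.
sin(ω/2) = (a − b)/(a + b) = 0.1366/2.005 = 0.06813, so ω = 2 arcsin(0.06813) ≈ 7.8°.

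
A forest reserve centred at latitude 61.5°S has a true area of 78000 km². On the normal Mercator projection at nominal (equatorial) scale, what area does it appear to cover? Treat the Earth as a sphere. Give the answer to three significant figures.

Mercator is conformal, so the point scale is isotropic: h = k = sec φ = 1/cos φ.
Areal scale = k² = sec²φ = 1/cos²(61.5°) = 1/0.4772² = 4.392.
Apparent area = 78000 × 4.392 ≈ 343000 km².

343000 km²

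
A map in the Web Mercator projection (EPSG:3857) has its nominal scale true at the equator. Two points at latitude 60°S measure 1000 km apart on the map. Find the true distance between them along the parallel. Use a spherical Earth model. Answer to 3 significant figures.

500 km

The Mercator projection is conformal; its linear scale factor is the same in every direction and equals sec φ = 1/cos φ.
Along the parallel at 60°, map distances are exaggerated by k = sec 60° = 2.000.
True distance = 1000 / 2.000 = 1000 × cos 60° ≈ 500 km.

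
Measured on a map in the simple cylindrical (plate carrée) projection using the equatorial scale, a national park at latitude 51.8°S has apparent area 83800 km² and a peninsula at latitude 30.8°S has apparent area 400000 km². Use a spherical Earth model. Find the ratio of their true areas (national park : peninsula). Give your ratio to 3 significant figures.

0.151

Plate carrée has h = 1 and k = sec φ, giving areal scale sec φ; true area = (apparent area) · cos φ.
True area of national park: 83800 × cos(51.8°) = 83800 × 0.6184 = 51820 km².
True area of peninsula: 400000 × cos(30.8°) = 400000 × 0.8590 = 343600 km².
Ratio = 51820 / 343600 ≈ 0.151.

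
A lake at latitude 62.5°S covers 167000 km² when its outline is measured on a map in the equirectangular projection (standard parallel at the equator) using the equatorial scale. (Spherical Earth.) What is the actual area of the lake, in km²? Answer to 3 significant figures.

77100 km²

For the equirectangular projection with φ₀ = 0 (plate carrée), h = 1 along meridians and k = sec φ along parallels.
Areal scale = h·k = 1 × sec φ; at 62.5°, h = 1.000, k = 2.166, so h·k = 2.166.
True area = apparent / (areal scale) = 167000 / 2.166 ≈ 77100 km².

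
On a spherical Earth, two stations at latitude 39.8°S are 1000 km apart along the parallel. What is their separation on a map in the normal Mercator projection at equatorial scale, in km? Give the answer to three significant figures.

The Mercator projection is conformal; its linear scale factor is the same in every direction and equals sec φ = 1/cos φ.
Along the parallel, k = sec 39.8° = 1/0.7683 = 1.302.
Map distance = 1000 × 1.302 ≈ 1300 km.

1300 km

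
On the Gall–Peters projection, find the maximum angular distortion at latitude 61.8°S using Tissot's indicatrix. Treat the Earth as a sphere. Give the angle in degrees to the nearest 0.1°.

Gall–Peters is a cylindrical equal-area projection with standard parallels at ±45°. For cylindrical equal-area with standard parallel φ₀, h = cos φ / cos φ₀ and k = cos φ₀ / cos φ, so h·k = 1.
At 61.8°: h = 0.6683, k = 1.496; principal scales a = 1.496, b = 0.6683.
sin(ω/2) = (a − b)/(a + b) = 0.8281/2.165 = 0.3825, so ω = 2 arcsin(0.3825) ≈ 45.0°.

45.0°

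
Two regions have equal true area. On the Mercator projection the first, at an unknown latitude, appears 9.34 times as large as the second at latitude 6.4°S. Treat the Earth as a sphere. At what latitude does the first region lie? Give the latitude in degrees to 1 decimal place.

Mercator areal scale is sec²φ, so apparent-area ratio = sec²φ₁ / sec²φ₂ = cos²φ₂ / cos²φ₁.
cos²φ₂ / cos²φ₁ = 9.34  ⇒  cos φ₁ = cos 6.4° / √9.34 = 0.9938/3.056 = 0.3252.
φ₁ = arccos(0.3252) ≈ 71.0°.

71.0°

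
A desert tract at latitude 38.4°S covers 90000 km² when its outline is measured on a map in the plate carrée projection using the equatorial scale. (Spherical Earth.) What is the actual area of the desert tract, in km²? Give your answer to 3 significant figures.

70500 km²

For the equirectangular projection with φ₀ = 0 (plate carrée), h = 1 along meridians and k = sec φ along parallels.
Areal scale = h·k = 1 × sec φ; at 38.4°, h = 1.000, k = 1.276, so h·k = 1.276.
True area = apparent / (areal scale) = 90000 / 1.276 ≈ 70500 km².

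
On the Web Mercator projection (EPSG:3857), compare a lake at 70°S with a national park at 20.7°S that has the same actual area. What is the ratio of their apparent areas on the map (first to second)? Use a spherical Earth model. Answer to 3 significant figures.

Mercator areal scale is sec²φ.
At 70°: sec²(70°) = 1/0.3420² = 8.549.
At 20.7°: sec²(20.7°) = 1/0.9354² = 1.143.
Ratio = 8.549/1.143 = cos²(20.7°)/cos²(70°) ≈ 7.48.

7.48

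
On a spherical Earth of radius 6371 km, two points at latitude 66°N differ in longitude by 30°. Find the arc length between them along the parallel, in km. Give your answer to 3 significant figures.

Arc length along a parallel = R cos φ · Δλ (with Δλ in radians).
= 6371 × cos 66° × (30° × π/180) = 6371 × 0.4067 × 0.5236 ≈ 1360 km.

1360 km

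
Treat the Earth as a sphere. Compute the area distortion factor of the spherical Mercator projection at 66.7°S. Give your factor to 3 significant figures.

6.39

Mercator is conformal, so the point scale is isotropic: h = k = sec φ = 1/cos φ.
Areal scale = k² = sec²φ = 1/cos²(66.7°) = 1/0.3955² = 6.392.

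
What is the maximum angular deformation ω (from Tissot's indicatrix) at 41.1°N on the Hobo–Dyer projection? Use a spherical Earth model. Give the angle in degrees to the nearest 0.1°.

The Hobo–Dyer projection is cylindrical equal-area with φ₀ = 37.5°. Cylindrical equal-area (φ₀ = 37.5°): h = cos φ / cos 37.5° along meridians, k = cos 37.5° / cos φ along parallels; h·k = 1.
At 41.1°: h = 0.9498, k = 1.053; principal scales a = 1.053, b = 0.9498.
sin(ω/2) = (a − b)/(a + b) = 0.1030/2.003 = 0.05141, so ω = 2 arcsin(0.05141) ≈ 5.9°.

5.9°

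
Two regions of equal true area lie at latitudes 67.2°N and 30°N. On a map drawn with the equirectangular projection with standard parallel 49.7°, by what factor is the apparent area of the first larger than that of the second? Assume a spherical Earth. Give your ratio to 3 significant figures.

With standard parallel φ₀ = 49.7°, the equirectangular projection gives x = Rλ cos φ₀, y = Rφ, so h = 1 and k = cos 49.7° / cos φ.
Areal scale at 67.2°: h·k = 1.000 × 1.669 = 1.669.
Areal scale at 30°: h·k = 1.000 × 0.7468 = 0.7468.
Ratio = 1.669/0.7468 ≈ 2.23.

2.23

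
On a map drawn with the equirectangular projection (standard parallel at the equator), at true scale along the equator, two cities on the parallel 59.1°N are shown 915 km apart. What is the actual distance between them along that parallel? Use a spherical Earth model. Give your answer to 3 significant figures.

470 km

For the equirectangular projection with φ₀ = 0 (plate carrée), h = 1 along meridians and k = sec φ along parallels.
Along the parallel at 59.1°, map distances are exaggerated by k = sec 59.1° = 1.947.
True distance = 915 / 1.947 = 915 × cos 59.1° ≈ 470 km.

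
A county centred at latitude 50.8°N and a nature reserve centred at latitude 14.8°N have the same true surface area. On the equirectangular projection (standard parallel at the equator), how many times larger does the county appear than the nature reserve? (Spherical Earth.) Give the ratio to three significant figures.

For the equirectangular projection with φ₀ = 0 (plate carrée), h = 1 along meridians and k = sec φ along parallels.
Areal scale at 50.8°: h·k = 1.000 × 1.582 = 1.582.
Areal scale at 14.8°: h·k = 1.000 × 1.034 = 1.034.
Ratio = 1.582/1.034 ≈ 1.53.

1.53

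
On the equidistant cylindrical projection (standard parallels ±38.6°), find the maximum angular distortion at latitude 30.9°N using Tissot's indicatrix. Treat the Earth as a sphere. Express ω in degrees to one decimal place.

In the equirectangular projection with standard parallel φ₀ = 38.6° (x = Rλ cos φ₀, y = Rφ), meridians are true-scale (h = 1) and the parallel scale is k = cos φ₀ / cos φ.
At 30.9°: h = 1.000, k = 0.9108; principal scales a = 1.000, b = 0.9108.
sin(ω/2) = (a − b)/(a + b) = 0.08921/1.911 = 0.04669, so ω = 2 arcsin(0.04669) ≈ 5.4°.

5.4°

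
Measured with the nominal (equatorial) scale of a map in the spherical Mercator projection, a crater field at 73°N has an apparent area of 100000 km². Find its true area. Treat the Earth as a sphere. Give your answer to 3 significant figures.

8550 km²

For Mercator, h = k = sec φ (a conformal cylindrical projection has a single point scale, 1/cos φ).
Areal scale = k² = sec²φ = 1/cos²(73°) = 1/0.2924² = 11.70.
True area = apparent / (areal scale) = 100000 / 11.70 ≈ 8550 km².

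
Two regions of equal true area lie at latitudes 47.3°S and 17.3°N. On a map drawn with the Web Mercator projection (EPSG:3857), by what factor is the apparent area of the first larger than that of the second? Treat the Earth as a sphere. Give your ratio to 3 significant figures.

1.98

Mercator areal scale is sec²φ.
At 47.3°: sec²(47.3°) = 1/0.6782² = 2.174.
At 17.3°: sec²(17.3°) = 1/0.9548² = 1.097.
Ratio = 2.174/1.097 = cos²(17.3°)/cos²(47.3°) ≈ 1.98.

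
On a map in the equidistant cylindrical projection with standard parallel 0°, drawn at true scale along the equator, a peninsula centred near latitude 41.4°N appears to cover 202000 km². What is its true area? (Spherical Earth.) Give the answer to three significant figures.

Plate carrée maps x = Rλ, y = Rφ. The meridian scale is h = 1 and the parallel scale is k = 1/cos φ = sec φ.
Areal scale = h·k = 1 × sec φ; at 41.4°, h = 1.000, k = 1.333, so h·k = 1.333.
True area = apparent / (areal scale) = 202000 / 1.333 ≈ 152000 km².

152000 km²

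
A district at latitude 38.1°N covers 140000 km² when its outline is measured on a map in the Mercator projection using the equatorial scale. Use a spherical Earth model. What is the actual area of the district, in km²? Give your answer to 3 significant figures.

The Mercator projection is conformal; its linear scale factor is the same in every direction and equals sec φ = 1/cos φ.
Areal scale = k² = sec²φ = 1/cos²(38.1°) = 1/0.7869² = 1.615.
True area = apparent / (areal scale) = 140000 / 1.615 ≈ 86700 km².

86700 km²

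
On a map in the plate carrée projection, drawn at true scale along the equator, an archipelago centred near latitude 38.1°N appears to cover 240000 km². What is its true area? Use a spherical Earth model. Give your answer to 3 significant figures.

For the equirectangular projection with φ₀ = 0 (plate carrée), h = 1 along meridians and k = sec φ along parallels.
Areal scale = h·k = 1 × sec φ; at 38.1°, h = 1.000, k = 1.271, so h·k = 1.271.
True area = apparent / (areal scale) = 240000 / 1.271 ≈ 189000 km².

189000 km²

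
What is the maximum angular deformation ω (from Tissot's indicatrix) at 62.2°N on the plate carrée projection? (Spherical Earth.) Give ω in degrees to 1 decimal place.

42.7°

In the plate carrée (x = Rλ, y = Rφ), meridians are true-scale (h = 1) and parallels are stretched by k = sec φ.
At 62.2°: h = 1.000, k = 2.144; principal scales a = 2.144, b = 1.000.
sin(ω/2) = (a − b)/(a + b) = 1.144/3.144 = 0.3639, so ω = 2 arcsin(0.3639) ≈ 42.7°.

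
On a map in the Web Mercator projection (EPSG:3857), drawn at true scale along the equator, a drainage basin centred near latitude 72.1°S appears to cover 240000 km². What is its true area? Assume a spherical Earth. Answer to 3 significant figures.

22700 km²

For Mercator, h = k = sec φ (a conformal cylindrical projection has a single point scale, 1/cos φ).
Areal scale = k² = sec²φ = 1/cos²(72.1°) = 1/0.3074² = 10.59.
True area = apparent / (areal scale) = 240000 / 10.59 ≈ 22700 km².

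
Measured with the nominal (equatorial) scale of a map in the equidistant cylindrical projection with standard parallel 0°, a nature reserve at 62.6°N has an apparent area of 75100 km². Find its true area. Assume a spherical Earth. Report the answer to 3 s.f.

34600 km²

Plate carrée maps x = Rλ, y = Rφ. The meridian scale is h = 1 and the parallel scale is k = 1/cos φ = sec φ.
Areal scale = h·k = 1 × sec φ; at 62.6°, h = 1.000, k = 2.173, so h·k = 2.173.
True area = apparent / (areal scale) = 75100 / 2.173 ≈ 34600 km².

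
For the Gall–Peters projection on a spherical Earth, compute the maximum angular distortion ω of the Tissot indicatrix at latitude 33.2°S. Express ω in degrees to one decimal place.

The Gall–Peters projection is cylindrical equal-area with φ₀ = 45°. Cylindrical equal-area (φ₀ = 45°): h = cos φ / cos 45° along meridians, k = cos 45° / cos φ along parallels; h·k = 1.
At 33.2°: h = 1.183, k = 0.8450; principal scales a = 1.183, b = 0.8450.
sin(ω/2) = (a − b)/(a + b) = 0.3383/2.028 = 0.1668, so ω = 2 arcsin(0.1668) ≈ 19.2°.

19.2°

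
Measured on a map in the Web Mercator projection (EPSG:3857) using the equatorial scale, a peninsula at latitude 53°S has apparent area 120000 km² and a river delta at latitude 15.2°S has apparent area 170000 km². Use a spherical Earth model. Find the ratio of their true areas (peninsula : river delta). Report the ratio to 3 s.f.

Since Mercator area scale is 1/cos²φ, the true area equals the apparent area multiplied by cos²φ.
True area of peninsula: 120000 × cos²(53°) = 120000 × 0.3622 = 43460 km².
True area of river delta: 170000 × cos²(15.2°) = 170000 × 0.9313 = 158300 km².
Ratio = 43460 / 158300 ≈ 0.275.

0.275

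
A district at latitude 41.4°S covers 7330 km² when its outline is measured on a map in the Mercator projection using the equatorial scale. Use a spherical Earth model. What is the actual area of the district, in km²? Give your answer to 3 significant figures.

For Mercator, h = k = sec φ (a conformal cylindrical projection has a single point scale, 1/cos φ).
Areal scale = k² = sec²φ = 1/cos²(41.4°) = 1/0.7501² = 1.777.
True area = apparent / (areal scale) = 7330 / 1.777 ≈ 4120 km².

4120 km²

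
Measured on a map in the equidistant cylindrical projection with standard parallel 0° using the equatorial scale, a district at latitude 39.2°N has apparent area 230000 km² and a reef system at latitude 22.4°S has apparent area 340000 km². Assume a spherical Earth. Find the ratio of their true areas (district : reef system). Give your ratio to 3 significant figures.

On the plate carrée, areal scale = h·k = 1 × sec φ, so true area = apparent × cos φ.
True area of district: 230000 × cos(39.2°) = 230000 × 0.7749 = 178200 km².
True area of reef system: 340000 × cos(22.4°) = 340000 × 0.9245 = 314300 km².
Ratio = 178200 / 314300 ≈ 0.567.

0.567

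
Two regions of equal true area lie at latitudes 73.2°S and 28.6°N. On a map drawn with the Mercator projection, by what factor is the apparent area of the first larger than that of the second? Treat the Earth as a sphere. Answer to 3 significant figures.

Mercator is conformal with k = sec φ, so areal scale = k² = sec²φ.
At 73.2°: sec²(73.2°) = 1/0.2890² = 11.97.
At 28.6°: sec²(28.6°) = 1/0.8780² = 1.297.
Ratio = 11.97/1.297 = cos²(28.6°)/cos²(73.2°) ≈ 9.23.

9.23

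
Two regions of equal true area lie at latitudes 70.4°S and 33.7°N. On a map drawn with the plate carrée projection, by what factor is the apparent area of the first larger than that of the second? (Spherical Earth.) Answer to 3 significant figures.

2.48

For the equirectangular projection with φ₀ = 0 (plate carrée), h = 1 along meridians and k = sec φ along parallels.
Areal scale at 70.4°: h·k = 1.000 × 2.981 = 2.981.
Areal scale at 33.7°: h·k = 1.000 × 1.202 = 1.202.
Ratio = 2.981/1.202 ≈ 2.48.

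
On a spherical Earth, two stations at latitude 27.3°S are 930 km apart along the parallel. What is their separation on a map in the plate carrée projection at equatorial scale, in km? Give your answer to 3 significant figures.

Plate carrée maps x = Rλ, y = Rφ. The meridian scale is h = 1 and the parallel scale is k = 1/cos φ = sec φ.
Along the parallel, k = sec 27.3° = 1/0.8886 = 1.125.
Map distance = 930 × 1.125 ≈ 1050 km.

1050 km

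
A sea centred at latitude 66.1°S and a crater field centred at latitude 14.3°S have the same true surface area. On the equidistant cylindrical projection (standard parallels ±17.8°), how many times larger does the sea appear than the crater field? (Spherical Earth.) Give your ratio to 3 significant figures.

2.39

The equidistant cylindrical projection with φ₀ = 17.8° has h = 1 (meridians true) and k = cos φ₀ / cos φ along parallels.
Areal scale at 66.1°: h·k = 1.000 × 2.350 = 2.350.
Areal scale at 14.3°: h·k = 1.000 × 0.9826 = 0.9826.
Ratio = 2.350/0.9826 ≈ 2.39.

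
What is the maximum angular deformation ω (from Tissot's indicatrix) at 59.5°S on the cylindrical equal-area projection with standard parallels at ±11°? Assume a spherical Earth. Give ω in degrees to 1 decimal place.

70.6°

For cylindrical equal-area with standard parallel φ₀, h = cos φ / cos φ₀ and k = cos φ₀ / cos φ, so h·k = 1.
At 59.5°: h = 0.5170, k = 1.934; principal scales a = 1.934, b = 0.5170.
sin(ω/2) = (a − b)/(a + b) = 1.417/2.451 = 0.5781, so ω = 2 arcsin(0.5781) ≈ 70.6°.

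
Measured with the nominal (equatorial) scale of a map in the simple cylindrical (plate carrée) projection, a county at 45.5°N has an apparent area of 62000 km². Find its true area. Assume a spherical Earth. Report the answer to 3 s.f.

43500 km²

In the plate carrée (x = Rλ, y = Rφ), meridians are true-scale (h = 1) and parallels are stretched by k = sec φ.
Areal scale = h·k = 1 × sec φ; at 45.5°, h = 1.000, k = 1.427, so h·k = 1.427.
True area = apparent / (areal scale) = 62000 / 1.427 ≈ 43500 km².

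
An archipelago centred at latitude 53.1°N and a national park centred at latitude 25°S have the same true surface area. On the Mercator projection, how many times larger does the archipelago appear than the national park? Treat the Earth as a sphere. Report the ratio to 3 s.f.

2.28

On Mercator, area is exaggerated by sec²φ = 1/cos²φ.
At 53.1°: sec²(53.1°) = 1/0.6004² = 2.774.
At 25°: sec²(25°) = 1/0.9063² = 1.217.
Ratio = 2.774/1.217 = cos²(25°)/cos²(53.1°) ≈ 2.28.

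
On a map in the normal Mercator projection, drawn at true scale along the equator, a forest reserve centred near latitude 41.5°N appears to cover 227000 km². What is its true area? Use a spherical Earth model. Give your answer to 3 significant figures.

127000 km²

For Mercator, h = k = sec φ (a conformal cylindrical projection has a single point scale, 1/cos φ).
Areal scale = k² = sec²φ = 1/cos²(41.5°) = 1/0.7490² = 1.783.
True area = apparent / (areal scale) = 227000 / 1.783 ≈ 127000 km².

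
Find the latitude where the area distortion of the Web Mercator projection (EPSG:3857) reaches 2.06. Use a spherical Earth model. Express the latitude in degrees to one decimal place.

45.8°

Mercator areal scale is sec²φ.
sec²φ = 2.06  ⇒  cos²φ = 0.4854  ⇒  cos φ = 0.6967.
φ = arccos(0.6967) ≈ 45.8°.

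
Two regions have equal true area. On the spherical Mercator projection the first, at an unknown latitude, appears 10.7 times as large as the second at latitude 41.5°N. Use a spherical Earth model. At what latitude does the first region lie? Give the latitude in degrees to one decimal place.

76.8°

Mercator areal scale is sec²φ, so apparent-area ratio = sec²φ₁ / sec²φ₂ = cos²φ₂ / cos²φ₁.
cos²φ₂ / cos²φ₁ = 10.7  ⇒  cos φ₁ = cos 41.5° / √10.7 = 0.7490/3.271 = 0.2290.
φ₁ = arccos(0.2290) ≈ 76.8°.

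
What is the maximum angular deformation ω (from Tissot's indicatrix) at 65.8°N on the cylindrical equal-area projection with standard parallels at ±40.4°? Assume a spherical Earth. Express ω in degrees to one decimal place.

For cylindrical equal-area with standard parallel φ₀, h = cos φ / cos φ₀ and k = cos φ₀ / cos φ, so h·k = 1.
At 65.8°: h = 0.5383, k = 1.858; principal scales a = 1.858, b = 0.5383.
sin(ω/2) = (a − b)/(a + b) = 1.319/2.396 = 0.5507, so ω = 2 arcsin(0.5507) ≈ 66.8°.

66.8°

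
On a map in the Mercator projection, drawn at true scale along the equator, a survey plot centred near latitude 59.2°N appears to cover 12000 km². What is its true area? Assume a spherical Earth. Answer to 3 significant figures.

3150 km²

The Mercator projection is conformal; its linear scale factor is the same in every direction and equals sec φ = 1/cos φ.
Areal scale = k² = sec²φ = 1/cos²(59.2°) = 1/0.5120² = 3.814.
True area = apparent / (areal scale) = 12000 / 3.814 ≈ 3150 km².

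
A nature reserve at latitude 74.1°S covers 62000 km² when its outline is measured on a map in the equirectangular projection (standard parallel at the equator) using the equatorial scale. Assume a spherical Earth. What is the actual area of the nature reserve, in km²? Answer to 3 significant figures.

17000 km²

In the plate carrée (x = Rλ, y = Rφ), meridians are true-scale (h = 1) and parallels are stretched by k = sec φ.
Areal scale = h·k = 1 × sec φ; at 74.1°, h = 1.000, k = 3.650, so h·k = 3.650.
True area = apparent / (areal scale) = 62000 / 3.650 ≈ 17000 km².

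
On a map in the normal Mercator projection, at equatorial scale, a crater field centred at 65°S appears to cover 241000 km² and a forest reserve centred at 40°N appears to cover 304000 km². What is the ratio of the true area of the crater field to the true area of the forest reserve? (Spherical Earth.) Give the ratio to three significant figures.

Mercator's areal exaggeration is sec²φ; hence true area = (apparent area) · cos²φ.
True area of crater field: 241000 × cos²(65°) = 241000 × 0.1786 = 43040 km².
True area of forest reserve: 304000 × cos²(40°) = 304000 × 0.5868 = 178400 km².
Ratio = 43040 / 178400 ≈ 0.241.

0.241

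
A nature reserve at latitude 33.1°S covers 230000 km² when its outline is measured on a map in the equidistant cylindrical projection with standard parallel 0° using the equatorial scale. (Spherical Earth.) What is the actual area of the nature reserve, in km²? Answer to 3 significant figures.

193000 km²

For the equirectangular projection with φ₀ = 0 (plate carrée), h = 1 along meridians and k = sec φ along parallels.
Areal scale = h·k = 1 × sec φ; at 33.1°, h = 1.000, k = 1.194, so h·k = 1.194.
True area = apparent / (areal scale) = 230000 / 1.194 ≈ 193000 km².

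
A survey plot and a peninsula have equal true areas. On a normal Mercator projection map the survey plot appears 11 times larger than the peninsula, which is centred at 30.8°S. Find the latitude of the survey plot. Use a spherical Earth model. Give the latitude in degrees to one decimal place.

For equal true areas on Mercator, apparent areas scale as sec²φ, so the ratio is cos²φ₂ / cos²φ₁.
cos²φ₂ / cos²φ₁ = 11  ⇒  cos φ₁ = cos 30.8° / √11 = 0.8590/3.317 = 0.2590.
φ₁ = arccos(0.2590) ≈ 75.0°.

75.0°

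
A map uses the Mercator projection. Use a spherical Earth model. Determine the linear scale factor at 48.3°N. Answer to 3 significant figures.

1.50

Mercator is conformal, so the point scale is isotropic: h = k = sec φ = 1/cos φ.
k = 1/cos 48.3° = 1/0.6652 = 1.503.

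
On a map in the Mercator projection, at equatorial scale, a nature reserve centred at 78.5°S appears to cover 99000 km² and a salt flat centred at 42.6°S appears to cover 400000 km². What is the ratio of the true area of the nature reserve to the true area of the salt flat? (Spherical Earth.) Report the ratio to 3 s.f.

On Mercator the areal scale is sec²φ, so true area = apparent × cos²φ.
True area of nature reserve: 99000 × cos²(78.5°) = 99000 × 0.03975 = 3935 km².
True area of salt flat: 400000 × cos²(42.6°) = 400000 × 0.5418 = 216700 km².
Ratio = 3935 / 216700 ≈ 0.0182.

0.0182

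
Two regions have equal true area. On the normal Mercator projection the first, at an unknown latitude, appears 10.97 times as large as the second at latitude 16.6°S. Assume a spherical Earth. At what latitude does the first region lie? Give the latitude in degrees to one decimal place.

On Mercator, (apparent₁)/(apparent₂) = sec²φ₁ / sec²φ₂ when true areas are equal.
cos²φ₂ / cos²φ₁ = 10.97  ⇒  cos φ₁ = cos 16.6° / √10.97 = 0.9583/3.312 = 0.2893.
φ₁ = arccos(0.2893) ≈ 73.2°.

73.2°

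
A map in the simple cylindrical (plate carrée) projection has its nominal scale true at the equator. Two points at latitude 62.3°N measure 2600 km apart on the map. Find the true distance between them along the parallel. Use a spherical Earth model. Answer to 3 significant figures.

In the plate carrée (x = Rλ, y = Rφ), meridians are true-scale (h = 1) and parallels are stretched by k = sec φ.
Along the parallel at 62.3°, map distances are exaggerated by k = sec 62.3° = 2.151.
True distance = 2600 / 2.151 = 2600 × cos 62.3° ≈ 1210 km.

1210 km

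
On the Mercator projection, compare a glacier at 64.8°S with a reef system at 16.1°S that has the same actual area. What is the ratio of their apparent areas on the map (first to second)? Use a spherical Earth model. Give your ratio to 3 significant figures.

Mercator is conformal with k = sec φ, so areal scale = k² = sec²φ.
At 64.8°: sec²(64.8°) = 1/0.4258² = 5.516.
At 16.1°: sec²(16.1°) = 1/0.9608² = 1.083.
Ratio = 5.516/1.083 = cos²(16.1°)/cos²(64.8°) ≈ 5.09.

5.09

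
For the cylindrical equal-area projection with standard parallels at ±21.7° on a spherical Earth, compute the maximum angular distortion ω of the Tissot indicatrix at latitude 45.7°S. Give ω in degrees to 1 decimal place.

Cylindrical equal-area (φ₀ = 21.7°): h = cos φ / cos 21.7° along meridians, k = cos 21.7° / cos φ along parallels; h·k = 1.
At 45.7°: h = 0.7517, k = 1.330; principal scales a = 1.330, b = 0.7517.
sin(ω/2) = (a − b)/(a + b) = 0.5787/2.082 = 0.2779, so ω = 2 arcsin(0.2779) ≈ 32.3°.

32.3°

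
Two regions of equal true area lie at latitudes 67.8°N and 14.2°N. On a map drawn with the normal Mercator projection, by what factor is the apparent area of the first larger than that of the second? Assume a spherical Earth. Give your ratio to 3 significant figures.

Mercator areal scale is sec²φ.
At 67.8°: sec²(67.8°) = 1/0.3778² = 7.005.
At 14.2°: sec²(14.2°) = 1/0.9694² = 1.064.
Ratio = 7.005/1.064 = cos²(14.2°)/cos²(67.8°) ≈ 6.58.

6.58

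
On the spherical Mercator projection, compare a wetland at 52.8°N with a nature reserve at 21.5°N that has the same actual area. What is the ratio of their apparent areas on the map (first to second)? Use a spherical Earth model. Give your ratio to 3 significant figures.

2.37

On Mercator, area is exaggerated by sec²φ = 1/cos²φ.
At 52.8°: sec²(52.8°) = 1/0.6046² = 2.736.
At 21.5°: sec²(21.5°) = 1/0.9304² = 1.155.
Ratio = 2.736/1.155 = cos²(21.5°)/cos²(52.8°) ≈ 2.37.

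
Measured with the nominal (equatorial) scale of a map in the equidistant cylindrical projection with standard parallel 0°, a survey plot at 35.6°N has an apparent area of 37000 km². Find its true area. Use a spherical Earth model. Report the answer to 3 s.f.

30100 km²

Plate carrée maps x = Rλ, y = Rφ. The meridian scale is h = 1 and the parallel scale is k = 1/cos φ = sec φ.
Areal scale = h·k = 1 × sec φ; at 35.6°, h = 1.000, k = 1.230, so h·k = 1.230.
True area = apparent / (areal scale) = 37000 / 1.230 ≈ 30100 km².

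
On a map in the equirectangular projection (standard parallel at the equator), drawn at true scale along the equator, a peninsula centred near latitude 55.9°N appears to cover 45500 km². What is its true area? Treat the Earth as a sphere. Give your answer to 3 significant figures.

In the plate carrée (x = Rλ, y = Rφ), meridians are true-scale (h = 1) and parallels are stretched by k = sec φ.
Areal scale = h·k = 1 × sec φ; at 55.9°, h = 1.000, k = 1.784, so h·k = 1.784.
True area = apparent / (areal scale) = 45500 / 1.784 ≈ 25500 km².

25500 km²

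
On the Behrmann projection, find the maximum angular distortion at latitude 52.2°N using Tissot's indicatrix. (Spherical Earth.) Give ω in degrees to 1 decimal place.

Behrmann is a cylindrical equal-area projection with standard parallels at ±30°. Cylindrical equal-area (φ₀ = 30°): h = cos φ / cos 30° along meridians, k = cos 30° / cos φ along parallels; h·k = 1.
At 52.2°: h = 0.7077, k = 1.413; principal scales a = 1.413, b = 0.7077.
sin(ω/2) = (a − b)/(a + b) = 0.7053/2.121 = 0.3326, so ω = 2 arcsin(0.3326) ≈ 38.8°.

38.8°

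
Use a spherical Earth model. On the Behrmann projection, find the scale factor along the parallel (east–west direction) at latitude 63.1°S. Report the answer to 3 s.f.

Behrmann is a cylindrical equal-area projection with standard parallels at ±30°. For cylindrical equal-area with standard parallel φ₀, h = cos φ / cos φ₀ and k = cos φ₀ / cos φ, so h·k = 1.
k = cos 30° / cos 63.1° = 0.8660/0.4524 = 1.914.

1.91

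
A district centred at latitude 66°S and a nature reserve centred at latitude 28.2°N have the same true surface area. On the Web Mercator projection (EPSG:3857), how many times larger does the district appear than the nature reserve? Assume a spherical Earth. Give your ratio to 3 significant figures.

4.69

Mercator areal scale is sec²φ.
At 66°: sec²(66°) = 1/0.4067² = 6.045.
At 28.2°: sec²(28.2°) = 1/0.8813² = 1.288.
Ratio = 6.045/1.288 = cos²(28.2°)/cos²(66°) ≈ 4.69.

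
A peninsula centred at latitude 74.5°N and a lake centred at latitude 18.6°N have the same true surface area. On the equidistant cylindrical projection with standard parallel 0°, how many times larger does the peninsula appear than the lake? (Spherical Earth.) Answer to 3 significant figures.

3.55

For the equirectangular projection with φ₀ = 0 (plate carrée), h = 1 along meridians and k = sec φ along parallels.
Areal scale at 74.5°: h·k = 1.000 × 3.742 = 3.742.
Areal scale at 18.6°: h·k = 1.000 × 1.055 = 1.055.
Ratio = 3.742/1.055 ≈ 3.55.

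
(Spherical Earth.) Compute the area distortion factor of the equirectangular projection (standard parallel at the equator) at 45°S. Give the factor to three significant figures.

Plate carrée maps x = Rλ, y = Rφ. The meridian scale is h = 1 and the parallel scale is k = 1/cos φ = sec φ.
Areal scale = h·k = 1 × sec φ; at 45°, h = 1.000, k = 1.414, so h·k = 1.414.

1.41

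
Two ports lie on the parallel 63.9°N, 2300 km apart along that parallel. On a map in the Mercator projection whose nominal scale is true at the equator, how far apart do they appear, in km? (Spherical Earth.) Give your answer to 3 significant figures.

The Mercator projection is conformal; its linear scale factor is the same in every direction and equals sec φ = 1/cos φ.
Along the parallel, k = sec 63.9° = 1/0.4399 = 2.273.
Map distance = 2300 × 2.273 ≈ 5230 km.

5230 km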